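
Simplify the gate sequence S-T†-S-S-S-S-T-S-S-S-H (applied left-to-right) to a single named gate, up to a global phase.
H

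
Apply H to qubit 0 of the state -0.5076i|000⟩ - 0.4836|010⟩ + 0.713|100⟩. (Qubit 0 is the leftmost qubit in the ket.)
(0.5042 - 0.3589i)|000⟩ - 0.342|010⟩ + (-0.5042 - 0.3589i)|100⟩ - 0.342|110⟩

H on qubit 0 mixes each pair of kets that differ only in qubit 0: amplitudes (a, b) of (|…0…⟩, |…1…⟩) become ((a + b)/√2, (a − b)/√2). Kets absent from the input have amplitude 0.
(|000⟩, |100⟩): (a, b) = (-0.5076i, 0.713) → ((0.5042 - 0.3589i), (-0.5042 - 0.3589i))
(|010⟩, |110⟩): (a, b) = (-0.4836, 0) → (-0.342, -0.342)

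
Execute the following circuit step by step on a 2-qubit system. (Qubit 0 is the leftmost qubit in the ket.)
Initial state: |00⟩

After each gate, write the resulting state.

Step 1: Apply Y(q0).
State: i|10⟩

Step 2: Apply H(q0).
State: (1/√2)i|00⟩ - (1/√2)i|10⟩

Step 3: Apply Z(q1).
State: (1/√2)i|00⟩ - (1/√2)i|10⟩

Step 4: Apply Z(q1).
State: (1/√2)i|00⟩ - (1/√2)i|10⟩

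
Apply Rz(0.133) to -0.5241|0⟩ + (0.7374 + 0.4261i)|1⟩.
(-0.5229 + 0.03483i)|0⟩ + (0.7075 + 0.4742i)|1⟩

Rz(0.133) = [[e^(−iθ/2), 0], [0, e^(iθ/2)]] with e^(±iθ/2) = cos(θ/2) ± i·sin(θ/2); θ = 0.133, cos(θ/2) ≈ 0.99779, sin(θ/2) ≈ 0.066451.
With a = amp(|0⟩) = -0.5241 and b = amp(|1⟩) = (0.7374 + 0.4261i):
new amp(|0⟩) = (0.99779 - 0.066451i)·a = (-0.5229 + 0.03483i)
new amp(|1⟩) = (0.99779 + 0.066451i)·b = (0.7075 + 0.4742i)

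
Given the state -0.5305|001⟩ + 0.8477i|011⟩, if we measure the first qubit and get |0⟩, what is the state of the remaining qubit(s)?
-0.5305|01⟩ + 0.8477i|11⟩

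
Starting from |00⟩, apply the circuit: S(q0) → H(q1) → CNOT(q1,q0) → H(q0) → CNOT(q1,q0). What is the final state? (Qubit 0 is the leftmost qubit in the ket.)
1/2|00⟩ - 1/2|01⟩ + 1/2|10⟩ + 1/2|11⟩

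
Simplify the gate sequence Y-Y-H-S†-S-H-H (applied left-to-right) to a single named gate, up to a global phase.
H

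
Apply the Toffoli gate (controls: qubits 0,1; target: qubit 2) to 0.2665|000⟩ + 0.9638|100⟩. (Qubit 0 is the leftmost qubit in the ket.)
0.2665|000⟩ + 0.9638|100⟩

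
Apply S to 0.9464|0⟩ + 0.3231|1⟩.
0.9464|0⟩ + 0.3231i|1⟩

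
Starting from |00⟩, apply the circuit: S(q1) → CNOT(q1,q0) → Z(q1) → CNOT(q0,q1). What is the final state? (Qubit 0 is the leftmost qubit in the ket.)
|00⟩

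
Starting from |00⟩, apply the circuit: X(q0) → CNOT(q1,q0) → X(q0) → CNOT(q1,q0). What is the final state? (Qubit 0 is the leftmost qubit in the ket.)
|00⟩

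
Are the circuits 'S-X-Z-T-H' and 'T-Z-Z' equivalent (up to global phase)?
No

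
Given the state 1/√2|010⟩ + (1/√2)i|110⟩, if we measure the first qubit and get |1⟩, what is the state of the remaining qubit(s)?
i|10⟩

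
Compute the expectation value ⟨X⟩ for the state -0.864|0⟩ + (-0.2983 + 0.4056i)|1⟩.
0.5155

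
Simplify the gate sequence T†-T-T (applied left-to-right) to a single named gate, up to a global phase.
T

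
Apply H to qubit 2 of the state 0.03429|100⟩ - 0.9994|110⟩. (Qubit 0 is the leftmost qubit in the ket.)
0.02425|100⟩ + 0.02425|101⟩ - 0.7067|110⟩ - 0.7067|111⟩

H on qubit 2 mixes each pair of kets that differ only in qubit 2: amplitudes (a, b) of (|…0…⟩, |…1…⟩) become ((a + b)/√2, (a − b)/√2). Kets absent from the input have amplitude 0.
(|100⟩, |101⟩): (a, b) = (0.03429, 0) → (0.02425, 0.02425)
(|110⟩, |111⟩): (a, b) = (-0.9994, 0) → (-0.7067, -0.7067)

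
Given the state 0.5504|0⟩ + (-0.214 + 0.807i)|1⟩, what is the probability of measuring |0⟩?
0.3029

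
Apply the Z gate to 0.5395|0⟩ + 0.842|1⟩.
0.5395|0⟩ - 0.842|1⟩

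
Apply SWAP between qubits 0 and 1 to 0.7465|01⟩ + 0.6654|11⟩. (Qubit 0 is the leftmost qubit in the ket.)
0.7465|10⟩ + 0.6654|11⟩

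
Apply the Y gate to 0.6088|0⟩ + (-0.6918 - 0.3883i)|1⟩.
(-0.3883 + 0.6918i)|0⟩ + 0.6088i|1⟩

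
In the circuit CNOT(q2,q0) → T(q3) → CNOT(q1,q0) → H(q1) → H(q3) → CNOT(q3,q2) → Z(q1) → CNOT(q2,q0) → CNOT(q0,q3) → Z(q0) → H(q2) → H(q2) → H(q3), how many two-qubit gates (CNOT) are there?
5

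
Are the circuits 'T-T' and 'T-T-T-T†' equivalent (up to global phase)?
Yes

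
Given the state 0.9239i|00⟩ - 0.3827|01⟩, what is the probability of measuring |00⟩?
0.8536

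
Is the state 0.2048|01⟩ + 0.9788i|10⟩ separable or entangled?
Entangled

Writing the state as a|00⟩ + b|01⟩ + c|10⟩ + d|11⟩, it is a product state iff ad − bc = 0.
Here (a, b, c, d) = (0, 0.2048, 0.9788i, 0): ad − bc = (0)(0) − (0.2048)(0.9788i) = -0.2005i ≠ 0, so the state is entangled.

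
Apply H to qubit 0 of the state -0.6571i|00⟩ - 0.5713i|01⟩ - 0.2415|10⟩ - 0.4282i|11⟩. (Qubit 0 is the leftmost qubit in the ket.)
(-0.1708 - 0.4646i)|00⟩ - 0.7068i|01⟩ + (0.1708 - 0.4646i)|10⟩ - 0.1012i|11⟩

H on qubit 0 mixes each pair of kets that differ only in qubit 0: amplitudes (a, b) of (|…0…⟩, |…1…⟩) become ((a + b)/√2, (a − b)/√2). Kets absent from the input have amplitude 0.
(|00⟩, |10⟩): (a, b) = (-0.6571i, -0.2415) → ((-0.1708 - 0.4646i), (0.1708 - 0.4646i))
(|01⟩, |11⟩): (a, b) = (-0.5713i, -0.4282i) → (-0.7068i, -0.1012i)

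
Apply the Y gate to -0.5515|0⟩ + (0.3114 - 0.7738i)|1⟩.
(-0.7738 - 0.3114i)|0⟩ - 0.5515i|1⟩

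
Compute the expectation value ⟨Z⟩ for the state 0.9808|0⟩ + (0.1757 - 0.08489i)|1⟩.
0.9239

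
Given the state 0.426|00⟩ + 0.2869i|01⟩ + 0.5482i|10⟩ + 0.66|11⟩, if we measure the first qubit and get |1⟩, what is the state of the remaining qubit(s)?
0.6389i|0⟩ + 0.7693|1⟩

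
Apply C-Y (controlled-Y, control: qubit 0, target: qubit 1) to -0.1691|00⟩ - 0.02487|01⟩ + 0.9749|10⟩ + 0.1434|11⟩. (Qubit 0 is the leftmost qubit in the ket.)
-0.1691|00⟩ - 0.02487|01⟩ - 0.1434i|10⟩ + 0.9749i|11⟩

C-Y leaves the control-|0⟩ kets |00⟩, |01⟩ unchanged and applies Y to qubit 1 on the control-|1⟩ pair (|10⟩, |11⟩).
Y = [[0, -i], [i, 0]].
With a = amp(|10⟩) = 0.9749 and b = amp(|11⟩) = 0.1434:
new amp(|10⟩) = (-i)·b = -0.1434i
new amp(|11⟩) = (i)·a = 0.9749i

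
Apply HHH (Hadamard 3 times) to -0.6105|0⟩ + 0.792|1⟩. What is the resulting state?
0.1283|0⟩ - 0.9917|1⟩

H² = I, so H^3 = H: a single Hadamard. With (a, b) = (-0.6105, 0.792), H gives ((a + b)/√2, (a − b)/√2) = (0.1283, -0.9917).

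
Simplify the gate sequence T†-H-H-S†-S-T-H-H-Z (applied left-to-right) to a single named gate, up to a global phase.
Z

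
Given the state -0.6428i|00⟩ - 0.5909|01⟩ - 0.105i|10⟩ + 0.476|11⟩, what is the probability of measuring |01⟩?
0.3492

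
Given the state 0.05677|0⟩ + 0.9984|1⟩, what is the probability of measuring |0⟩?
0.003223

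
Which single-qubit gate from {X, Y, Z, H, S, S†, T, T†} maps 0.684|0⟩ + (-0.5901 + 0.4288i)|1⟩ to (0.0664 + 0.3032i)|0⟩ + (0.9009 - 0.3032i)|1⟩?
H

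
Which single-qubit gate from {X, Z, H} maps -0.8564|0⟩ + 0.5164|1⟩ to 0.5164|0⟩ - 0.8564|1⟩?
X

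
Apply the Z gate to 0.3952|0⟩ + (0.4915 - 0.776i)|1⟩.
0.3952|0⟩ + (-0.4915 + 0.776i)|1⟩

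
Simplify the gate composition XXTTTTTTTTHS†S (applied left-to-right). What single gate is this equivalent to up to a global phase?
H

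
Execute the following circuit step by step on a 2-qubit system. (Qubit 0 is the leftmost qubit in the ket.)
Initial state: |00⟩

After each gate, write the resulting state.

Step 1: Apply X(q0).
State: |10⟩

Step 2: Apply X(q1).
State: |11⟩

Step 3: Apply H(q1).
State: 1/√2|10⟩ - 1/√2|11⟩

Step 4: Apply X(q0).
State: 1/√2|00⟩ - 1/√2|01⟩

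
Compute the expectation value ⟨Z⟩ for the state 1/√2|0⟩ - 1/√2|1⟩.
0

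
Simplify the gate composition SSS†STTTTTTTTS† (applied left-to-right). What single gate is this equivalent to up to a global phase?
S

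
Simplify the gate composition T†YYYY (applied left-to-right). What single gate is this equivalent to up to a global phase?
T†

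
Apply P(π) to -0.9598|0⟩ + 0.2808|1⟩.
-0.9598|0⟩ - 0.2808|1⟩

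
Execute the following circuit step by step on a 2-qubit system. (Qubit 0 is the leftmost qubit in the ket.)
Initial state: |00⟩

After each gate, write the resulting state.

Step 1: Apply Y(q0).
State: i|10⟩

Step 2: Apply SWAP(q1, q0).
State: i|01⟩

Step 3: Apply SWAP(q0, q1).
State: i|10⟩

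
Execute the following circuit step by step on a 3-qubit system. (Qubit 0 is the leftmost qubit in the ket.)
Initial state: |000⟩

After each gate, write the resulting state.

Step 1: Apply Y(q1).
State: i|010⟩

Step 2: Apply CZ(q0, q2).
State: i|010⟩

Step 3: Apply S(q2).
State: i|010⟩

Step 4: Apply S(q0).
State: i|010⟩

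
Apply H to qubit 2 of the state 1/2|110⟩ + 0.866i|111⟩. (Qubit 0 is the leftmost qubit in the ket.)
(1/√8 + 0.6124i)|110⟩ + (1/√8 - 0.6124i)|111⟩

H on qubit 2 mixes each pair of kets that differ only in qubit 2: amplitudes (a, b) of (|…0…⟩, |…1…⟩) become ((a + b)/√2, (a − b)/√2). Kets absent from the input have amplitude 0.
(|110⟩, |111⟩): (a, b) = (1/2, 0.866i) → ((1/√8 + 0.6124i), (1/√8 - 0.6124i))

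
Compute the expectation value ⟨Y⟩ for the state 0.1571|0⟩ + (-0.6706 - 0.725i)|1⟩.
-0.2278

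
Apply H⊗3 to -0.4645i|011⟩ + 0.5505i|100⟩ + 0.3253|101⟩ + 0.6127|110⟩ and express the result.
(0.3316 + 0.03041i)|000⟩ + (0.1016 + 0.3589i)|001⟩ + (-0.1016 + 0.3589i)|010⟩ + (-0.3316 + 0.03041i)|011⟩ + (-0.3316 - 0.3589i)|100⟩ + (-0.1016 - 0.03041i)|101⟩ + (0.1016 - 0.03041i)|110⟩ + (0.3316 - 0.3589i)|111⟩

H⊗3 gives amp(|y⟩) = (1/2√2) Σ_x (−1)^(x·y) amp(|x⟩), where x·y is the number of positions in which both x and y have a 1.
|000⟩: (-0.4645i + 0.5505i + 0.3253 + 0.6127)/(2√2) = (0.3316 + 0.03041i)
|001⟩: (0.4645i + 0.5505i - 0.3253 + 0.6127)/(2√2) = (0.1016 + 0.3589i)
|010⟩: (0.4645i + 0.5505i + 0.3253 - 0.6127)/(2√2) = (-0.1016 + 0.3589i)
|011⟩: (-0.4645i + 0.5505i - 0.3253 - 0.6127)/(2√2) = (-0.3316 + 0.03041i)
|100⟩: (-0.4645i - 0.5505i - 0.3253 - 0.6127)/(2√2) = (-0.3316 - 0.3589i)
|101⟩: (0.4645i - 0.5505i + 0.3253 - 0.6127)/(2√2) = (-0.1016 - 0.03041i)
|110⟩: (0.4645i - 0.5505i - 0.3253 + 0.6127)/(2√2) = (0.1016 - 0.03041i)
|111⟩: (-0.4645i - 0.5505i + 0.3253 + 0.6127)/(2√2) = (0.3316 - 0.3589i)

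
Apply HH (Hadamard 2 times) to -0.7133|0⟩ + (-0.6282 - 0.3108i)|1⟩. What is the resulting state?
-0.7133|0⟩ + (-0.6282 - 0.3108i)|1⟩

H² = I, so an even number of Hadamards cancels: H^2 = I and the state is unchanged.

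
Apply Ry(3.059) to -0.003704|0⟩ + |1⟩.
-0.9993|0⟩ + 0.03758|1⟩

Ry(3.059) = [[cos(θ/2), −sin(θ/2)], [sin(θ/2), cos(θ/2)]]; θ = 3.059, cos(θ/2) ≈ 0.0412846, sin(θ/2) ≈ 0.999147.
With a = amp(|0⟩) = -0.003704 and b = amp(|1⟩) = 1:
new amp(|0⟩) = (0.0412846)·a + (-0.999147)·b = -0.9993
new amp(|1⟩) = (0.999147)·a + (0.0412846)·b = 0.03758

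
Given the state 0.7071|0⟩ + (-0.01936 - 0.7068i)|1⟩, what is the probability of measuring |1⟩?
0.4999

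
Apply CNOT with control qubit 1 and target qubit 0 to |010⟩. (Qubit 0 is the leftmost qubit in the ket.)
|110⟩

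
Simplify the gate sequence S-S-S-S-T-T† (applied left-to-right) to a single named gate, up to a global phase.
I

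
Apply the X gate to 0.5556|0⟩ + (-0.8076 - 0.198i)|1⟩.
(-0.8076 - 0.198i)|0⟩ + 0.5556|1⟩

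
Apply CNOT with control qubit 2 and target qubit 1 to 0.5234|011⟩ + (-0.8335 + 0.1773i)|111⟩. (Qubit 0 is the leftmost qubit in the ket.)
0.5234|001⟩ + (-0.8335 + 0.1773i)|101⟩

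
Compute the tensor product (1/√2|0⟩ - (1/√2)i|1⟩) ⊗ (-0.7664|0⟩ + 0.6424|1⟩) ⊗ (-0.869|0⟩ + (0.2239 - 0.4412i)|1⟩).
0.4709|000⟩ + (-0.1213 + 0.2391i)|001⟩ - 0.3947|010⟩ + (0.1017 - 0.2004i)|011⟩ - 0.4709i|100⟩ + (0.2391 + 0.1213i)|101⟩ + 0.3947i|110⟩ + (-0.2004 - 0.1017i)|111⟩

amp(|b₁b₂…⟩) = product of the factor amplitudes for bits b₁, b₂, …; only kets whose every factor amplitude is nonzero survive.
|000⟩: (1/√2)(-0.7664)(-0.869) = 0.4709
|001⟩: (1/√2)(-0.7664)(0.2239 - 0.4412i) = (-0.1213 + 0.2391i)
|010⟩: (1/√2)(0.6424)(-0.869) = -0.3947
|011⟩: (1/√2)(0.6424)(0.2239 - 0.4412i) = (0.1017 - 0.2004i)
|100⟩: (-(1/√2)i)(-0.7664)(-0.869) = -0.4709i
|101⟩: (-(1/√2)i)(-0.7664)(0.2239 - 0.4412i) = (0.2391 + 0.1213i)
|110⟩: (-(1/√2)i)(0.6424)(-0.869) = 0.3947i
|111⟩: (-(1/√2)i)(0.6424)(0.2239 - 0.4412i) = (-0.2004 - 0.1017i)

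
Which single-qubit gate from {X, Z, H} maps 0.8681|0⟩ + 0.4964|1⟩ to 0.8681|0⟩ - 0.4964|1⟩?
Z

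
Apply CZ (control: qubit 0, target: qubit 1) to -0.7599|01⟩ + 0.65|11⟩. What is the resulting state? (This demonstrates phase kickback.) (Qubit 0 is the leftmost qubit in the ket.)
-0.7599|01⟩ - 0.65|11⟩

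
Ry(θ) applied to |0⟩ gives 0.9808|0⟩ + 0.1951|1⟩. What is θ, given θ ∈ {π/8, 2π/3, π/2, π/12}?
π/8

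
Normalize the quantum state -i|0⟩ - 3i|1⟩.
-0.3162i|0⟩ - 0.9487i|1⟩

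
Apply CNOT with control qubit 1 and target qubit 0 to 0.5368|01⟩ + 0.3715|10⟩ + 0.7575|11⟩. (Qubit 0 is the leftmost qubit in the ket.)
0.7575|01⟩ + 0.3715|10⟩ + 0.5368|11⟩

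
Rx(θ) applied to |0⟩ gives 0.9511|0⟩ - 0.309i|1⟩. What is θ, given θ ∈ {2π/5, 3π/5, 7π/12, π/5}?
π/5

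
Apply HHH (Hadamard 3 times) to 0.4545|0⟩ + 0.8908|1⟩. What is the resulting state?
0.9513|0⟩ - 0.3085|1⟩

H² = I, so H^3 = H: a single Hadamard. With (a, b) = (0.4545, 0.8908), H gives ((a + b)/√2, (a − b)/√2) = (0.9513, -0.3085).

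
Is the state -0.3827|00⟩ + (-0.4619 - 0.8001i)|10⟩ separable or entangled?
Separable

Writing the state as a|00⟩ + b|01⟩ + c|10⟩ + d|11⟩, it is a product state iff ad − bc = 0.
Here (a, b, c, d) = (-0.3827, 0, (-0.4619 - 0.8001i), 0): ad − bc = (-0.3827)(0) − (0)(-0.4619 - 0.8001i) = 0, so the state is separable.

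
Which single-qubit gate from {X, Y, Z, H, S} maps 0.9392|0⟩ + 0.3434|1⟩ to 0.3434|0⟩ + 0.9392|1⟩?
X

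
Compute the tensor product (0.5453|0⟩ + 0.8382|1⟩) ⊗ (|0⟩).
0.5453|00⟩ + 0.8382|10⟩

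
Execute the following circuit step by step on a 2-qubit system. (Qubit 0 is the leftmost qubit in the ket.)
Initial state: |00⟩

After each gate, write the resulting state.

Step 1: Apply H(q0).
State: 1/√2|00⟩ + 1/√2|10⟩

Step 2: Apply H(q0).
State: |00⟩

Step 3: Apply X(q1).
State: |01⟩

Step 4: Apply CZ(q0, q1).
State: |01⟩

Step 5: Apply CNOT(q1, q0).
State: |11⟩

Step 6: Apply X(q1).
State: |10⟩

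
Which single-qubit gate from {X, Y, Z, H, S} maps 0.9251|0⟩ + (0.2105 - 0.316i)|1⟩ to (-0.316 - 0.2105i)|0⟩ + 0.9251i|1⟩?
Y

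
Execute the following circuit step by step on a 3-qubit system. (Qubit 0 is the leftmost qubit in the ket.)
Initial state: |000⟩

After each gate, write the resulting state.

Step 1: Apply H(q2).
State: 1/√2|000⟩ + 1/√2|001⟩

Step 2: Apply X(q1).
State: 1/√2|010⟩ + 1/√2|011⟩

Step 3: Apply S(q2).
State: 1/√2|010⟩ + (1/√2)i|011⟩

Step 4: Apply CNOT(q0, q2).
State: 1/√2|010⟩ + (1/√2)i|011⟩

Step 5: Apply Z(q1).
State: -1/√2|010⟩ - (1/√2)i|011⟩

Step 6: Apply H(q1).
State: -1/2|000⟩ - (1/2)i|001⟩ + 1/2|010⟩ + (1/2)i|011⟩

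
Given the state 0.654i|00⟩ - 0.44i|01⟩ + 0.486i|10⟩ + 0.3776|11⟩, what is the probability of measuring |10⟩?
0.2362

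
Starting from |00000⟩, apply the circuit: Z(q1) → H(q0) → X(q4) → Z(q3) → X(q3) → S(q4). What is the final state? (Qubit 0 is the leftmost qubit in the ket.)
(1/√2)i|00011⟩ + (1/√2)i|10011⟩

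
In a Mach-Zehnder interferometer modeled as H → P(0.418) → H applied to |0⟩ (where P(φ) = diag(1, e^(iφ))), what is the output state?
(0.957 + 0.203i)|0⟩ + (0.04305 - 0.203i)|1⟩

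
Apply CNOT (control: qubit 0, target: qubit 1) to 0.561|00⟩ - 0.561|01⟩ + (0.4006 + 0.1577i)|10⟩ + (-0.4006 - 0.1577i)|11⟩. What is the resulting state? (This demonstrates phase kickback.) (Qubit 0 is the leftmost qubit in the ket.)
0.561|00⟩ - 0.561|01⟩ + (-0.4006 - 0.1577i)|10⟩ + (0.4006 + 0.1577i)|11⟩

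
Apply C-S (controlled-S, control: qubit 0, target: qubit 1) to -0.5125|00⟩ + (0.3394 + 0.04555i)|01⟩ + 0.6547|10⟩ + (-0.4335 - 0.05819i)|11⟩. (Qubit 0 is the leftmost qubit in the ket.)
-0.5125|00⟩ + (0.3394 + 0.04555i)|01⟩ + 0.6547|10⟩ + (0.05819 - 0.4335i)|11⟩

C-S leaves the control-|0⟩ kets |00⟩, |01⟩ unchanged and applies S to qubit 1 on the control-|1⟩ pair (|10⟩, |11⟩).
S = [[1, 0], [0, i]].
With a = amp(|10⟩) = 0.6547 and b = amp(|11⟩) = (-0.4335 - 0.05819i):
new amp(|10⟩) = (1)·a = 0.6547
new amp(|11⟩) = (i)·b = (0.05819 - 0.4335i)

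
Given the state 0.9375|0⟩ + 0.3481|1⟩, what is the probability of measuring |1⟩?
0.1212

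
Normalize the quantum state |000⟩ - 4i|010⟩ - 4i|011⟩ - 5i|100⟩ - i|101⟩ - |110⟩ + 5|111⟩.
0.1085|000⟩ - 0.4339i|010⟩ - 0.4339i|011⟩ - 0.5423i|100⟩ - 0.1085i|101⟩ - 0.1085|110⟩ + 0.5423|111⟩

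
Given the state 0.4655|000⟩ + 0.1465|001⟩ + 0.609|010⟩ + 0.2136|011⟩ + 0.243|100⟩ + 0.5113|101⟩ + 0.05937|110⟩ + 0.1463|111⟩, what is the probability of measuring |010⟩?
0.3709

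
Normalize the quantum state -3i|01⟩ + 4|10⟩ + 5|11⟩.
-0.4243i|01⟩ + 0.5657|10⟩ + 1/√2|11⟩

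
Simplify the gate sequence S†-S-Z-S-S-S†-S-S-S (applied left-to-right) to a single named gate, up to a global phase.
Z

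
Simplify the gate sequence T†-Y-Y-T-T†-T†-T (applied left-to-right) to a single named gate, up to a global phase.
T†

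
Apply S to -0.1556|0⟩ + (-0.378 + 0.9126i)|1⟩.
-0.1556|0⟩ + (-0.9126 - 0.378i)|1⟩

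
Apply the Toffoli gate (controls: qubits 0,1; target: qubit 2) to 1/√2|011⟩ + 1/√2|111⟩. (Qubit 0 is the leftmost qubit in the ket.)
1/√2|011⟩ + 1/√2|110⟩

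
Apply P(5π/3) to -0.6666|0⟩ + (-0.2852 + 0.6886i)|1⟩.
-0.6666|0⟩ + (0.4537 + 0.5913i)|1⟩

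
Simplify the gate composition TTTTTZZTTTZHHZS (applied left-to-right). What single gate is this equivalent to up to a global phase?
S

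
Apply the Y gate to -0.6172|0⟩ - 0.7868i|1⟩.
-0.7868|0⟩ - 0.6172i|1⟩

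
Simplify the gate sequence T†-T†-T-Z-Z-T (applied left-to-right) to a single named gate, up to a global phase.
I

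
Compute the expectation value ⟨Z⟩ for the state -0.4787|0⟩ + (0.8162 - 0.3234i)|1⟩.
-0.5416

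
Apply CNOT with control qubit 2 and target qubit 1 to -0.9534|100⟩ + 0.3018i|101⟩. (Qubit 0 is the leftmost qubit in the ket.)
-0.9534|100⟩ + 0.3018i|111⟩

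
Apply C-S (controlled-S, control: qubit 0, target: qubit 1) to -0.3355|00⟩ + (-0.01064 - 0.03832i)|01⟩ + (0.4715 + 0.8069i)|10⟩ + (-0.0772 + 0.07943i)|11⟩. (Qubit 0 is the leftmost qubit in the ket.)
-0.3355|00⟩ + (-0.01064 - 0.03832i)|01⟩ + (0.4715 + 0.8069i)|10⟩ + (-0.07943 - 0.0772i)|11⟩

C-S leaves the control-|0⟩ kets |00⟩, |01⟩ unchanged and applies S to qubit 1 on the control-|1⟩ pair (|10⟩, |11⟩).
S = [[1, 0], [0, i]].
With a = amp(|10⟩) = (0.4715 + 0.8069i) and b = amp(|11⟩) = (-0.0772 + 0.07943i):
new amp(|10⟩) = (1)·a = (0.4715 + 0.8069i)
new amp(|11⟩) = (i)·b = (-0.07943 - 0.0772i)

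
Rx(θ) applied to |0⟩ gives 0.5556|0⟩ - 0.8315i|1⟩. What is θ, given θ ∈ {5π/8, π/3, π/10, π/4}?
5π/8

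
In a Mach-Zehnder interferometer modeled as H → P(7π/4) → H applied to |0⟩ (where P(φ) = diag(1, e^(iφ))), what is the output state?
(0.8536 - (1/√8)i)|0⟩ + (0.1464 + (1/√8)i)|1⟩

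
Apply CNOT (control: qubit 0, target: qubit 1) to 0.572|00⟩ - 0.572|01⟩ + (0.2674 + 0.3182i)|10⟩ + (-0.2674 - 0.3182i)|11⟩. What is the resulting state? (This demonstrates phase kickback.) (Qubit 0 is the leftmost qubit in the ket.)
0.572|00⟩ - 0.572|01⟩ + (-0.2674 - 0.3182i)|10⟩ + (0.2674 + 0.3182i)|11⟩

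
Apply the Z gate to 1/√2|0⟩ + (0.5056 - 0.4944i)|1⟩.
1/√2|0⟩ + (-0.5056 + 0.4944i)|1⟩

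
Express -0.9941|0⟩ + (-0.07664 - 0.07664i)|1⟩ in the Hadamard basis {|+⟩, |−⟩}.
(-0.7571 - 0.05419i)|+⟩ + (-0.6487 + 0.05419i)|−⟩

With |ψ⟩ = α|0⟩ + β|1⟩, the Hadamard-basis coefficients are ⟨+|ψ⟩ = (α + β)/√2 and ⟨−|ψ⟩ = (α − β)/√2.
Here α = -0.9941, β = (-0.07664 - 0.07664i): (α + β)/√2 = (-0.7571 - 0.05419i), (α − β)/√2 = (-0.6487 + 0.05419i).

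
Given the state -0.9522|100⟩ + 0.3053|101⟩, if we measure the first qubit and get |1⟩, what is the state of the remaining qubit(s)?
-0.9523|00⟩ + 0.3053|01⟩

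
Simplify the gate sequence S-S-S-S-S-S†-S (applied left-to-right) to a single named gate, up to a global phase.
S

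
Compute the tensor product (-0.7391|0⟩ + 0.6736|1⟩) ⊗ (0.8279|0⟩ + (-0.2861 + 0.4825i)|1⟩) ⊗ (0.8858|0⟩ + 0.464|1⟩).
-0.542|000⟩ - 0.2839|001⟩ + (0.1873 - 0.3159i)|010⟩ + (0.09812 - 0.1655i)|011⟩ + 0.494|100⟩ + 0.2588|101⟩ + (-0.1707 + 0.2879i)|110⟩ + (-0.08942 + 0.1508i)|111⟩

amp(|b₁b₂…⟩) = product of the factor amplitudes for bits b₁, b₂, …; only kets whose every factor amplitude is nonzero survive.
|000⟩: (-0.7391)(0.8279)(0.8858) = -0.542
|001⟩: (-0.7391)(0.8279)(0.464) = -0.2839
|010⟩: (-0.7391)(-0.2861 + 0.4825i)(0.8858) = (0.1873 - 0.3159i)
|011⟩: (-0.7391)(-0.2861 + 0.4825i)(0.464) = (0.09812 - 0.1655i)
|100⟩: (0.6736)(0.8279)(0.8858) = 0.494
|101⟩: (0.6736)(0.8279)(0.464) = 0.2588
|110⟩: (0.6736)(-0.2861 + 0.4825i)(0.8858) = (-0.1707 + 0.2879i)
|111⟩: (0.6736)(-0.2861 + 0.4825i)(0.464) = (-0.08942 + 0.1508i)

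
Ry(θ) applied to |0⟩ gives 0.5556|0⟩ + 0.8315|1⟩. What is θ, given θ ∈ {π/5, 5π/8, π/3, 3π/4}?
5π/8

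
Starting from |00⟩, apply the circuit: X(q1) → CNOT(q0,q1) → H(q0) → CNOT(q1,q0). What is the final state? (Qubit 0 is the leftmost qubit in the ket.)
1/√2|01⟩ + 1/√2|11⟩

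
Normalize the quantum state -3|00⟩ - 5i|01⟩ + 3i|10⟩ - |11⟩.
-0.4523|00⟩ - 0.7538i|01⟩ + 0.4523i|10⟩ - 0.1508|11⟩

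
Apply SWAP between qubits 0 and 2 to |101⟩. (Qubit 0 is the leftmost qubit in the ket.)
|101⟩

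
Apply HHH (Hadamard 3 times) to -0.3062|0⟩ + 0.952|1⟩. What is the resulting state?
0.4566|0⟩ - 0.8897|1⟩

H² = I, so H^3 = H: a single Hadamard. With (a, b) = (-0.3062, 0.952), H gives ((a + b)/√2, (a − b)/√2) = (0.4566, -0.8897).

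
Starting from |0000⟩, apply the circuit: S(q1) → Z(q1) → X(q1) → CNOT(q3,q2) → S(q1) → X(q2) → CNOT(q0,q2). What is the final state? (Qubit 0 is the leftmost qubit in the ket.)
i|0110⟩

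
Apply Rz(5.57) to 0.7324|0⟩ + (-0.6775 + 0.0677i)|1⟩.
(-0.6863 - 0.2557i)|0⟩ + (0.6112 - 0.2999i)|1⟩

Rz(5.57) = [[e^(−iθ/2), 0], [0, e^(iθ/2)]] with e^(±iθ/2) = cos(θ/2) ± i·sin(θ/2); θ = 5.57, cos(θ/2) ≈ -0.937092, sin(θ/2) ≈ 0.349083.
With a = amp(|0⟩) = 0.7324 and b = amp(|1⟩) = (-0.6775 + 0.0677i):
new amp(|0⟩) = (-0.937092 - 0.349083i)·a = (-0.6863 - 0.2557i)
new amp(|1⟩) = (-0.937092 + 0.349083i)·b = (0.6112 - 0.2999i)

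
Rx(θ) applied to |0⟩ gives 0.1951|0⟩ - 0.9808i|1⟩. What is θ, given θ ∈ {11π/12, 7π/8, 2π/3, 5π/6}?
7π/8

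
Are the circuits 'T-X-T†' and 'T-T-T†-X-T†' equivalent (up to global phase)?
Yes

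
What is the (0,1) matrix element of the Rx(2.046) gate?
-0.8537i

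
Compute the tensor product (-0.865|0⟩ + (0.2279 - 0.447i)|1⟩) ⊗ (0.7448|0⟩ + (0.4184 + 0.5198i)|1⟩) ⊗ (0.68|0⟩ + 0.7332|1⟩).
-0.4381|000⟩ - 0.4724|001⟩ + (-0.2461 - 0.3057i)|010⟩ + (-0.2654 - 0.3297i)|011⟩ + (0.1154 - 0.2264i)|100⟩ + (0.1245 - 0.2441i)|101⟩ + (0.2228 - 0.04662i)|110⟩ + (0.2403 - 0.05027i)|111⟩

amp(|b₁b₂…⟩) = product of the factor amplitudes for bits b₁, b₂, …; only kets whose every factor amplitude is nonzero survive.
|000⟩: (-0.865)(0.7448)(0.68) = -0.4381
|001⟩: (-0.865)(0.7448)(0.7332) = -0.4724
|010⟩: (-0.865)(0.4184 + 0.5198i)(0.68) = (-0.2461 - 0.3057i)
|011⟩: (-0.865)(0.4184 + 0.5198i)(0.7332) = (-0.2654 - 0.3297i)
|100⟩: (0.2279 - 0.447i)(0.7448)(0.68) = (0.1154 - 0.2264i)
|101⟩: (0.2279 - 0.447i)(0.7448)(0.7332) = (0.1245 - 0.2441i)
|110⟩: (0.2279 - 0.447i)(0.4184 + 0.5198i)(0.68) = (0.2228 - 0.04662i)
|111⟩: (0.2279 - 0.447i)(0.4184 + 0.5198i)(0.7332) = (0.2403 - 0.05027i)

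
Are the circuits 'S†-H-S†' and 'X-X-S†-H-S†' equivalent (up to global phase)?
Yes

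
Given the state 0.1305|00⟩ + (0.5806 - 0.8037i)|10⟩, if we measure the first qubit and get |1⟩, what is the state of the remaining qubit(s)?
(0.5856 - 0.8106i)|0⟩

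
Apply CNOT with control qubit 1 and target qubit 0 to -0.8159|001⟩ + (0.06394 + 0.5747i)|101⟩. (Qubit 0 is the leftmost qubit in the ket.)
-0.8159|001⟩ + (0.06394 + 0.5747i)|101⟩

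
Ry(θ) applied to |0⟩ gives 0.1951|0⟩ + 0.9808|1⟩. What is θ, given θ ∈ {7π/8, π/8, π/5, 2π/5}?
7π/8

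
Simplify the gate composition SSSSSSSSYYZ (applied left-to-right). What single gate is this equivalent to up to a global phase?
Z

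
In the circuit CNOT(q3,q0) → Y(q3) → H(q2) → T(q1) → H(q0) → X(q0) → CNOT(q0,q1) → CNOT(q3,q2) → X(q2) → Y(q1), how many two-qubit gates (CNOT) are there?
3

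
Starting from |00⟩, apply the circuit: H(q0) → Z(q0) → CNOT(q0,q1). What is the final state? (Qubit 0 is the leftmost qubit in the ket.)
1/√2|00⟩ - 1/√2|11⟩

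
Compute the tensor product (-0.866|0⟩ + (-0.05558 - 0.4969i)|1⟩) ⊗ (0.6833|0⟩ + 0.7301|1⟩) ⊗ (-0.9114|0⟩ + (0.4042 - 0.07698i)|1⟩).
0.5393|000⟩ + (-0.2392 + 0.04555i)|001⟩ + 0.5762|010⟩ + (-0.2556 + 0.04867i)|011⟩ + (0.03461 + 0.3094i)|100⟩ + (-0.04149 - 0.1343i)|101⟩ + (0.03698 + 0.3306i)|110⟩ + (-0.04433 - 0.1435i)|111⟩

amp(|b₁b₂…⟩) = product of the factor amplitudes for bits b₁, b₂, …; only kets whose every factor amplitude is nonzero survive.
|000⟩: (-0.866)(0.6833)(-0.9114) = 0.5393
|001⟩: (-0.866)(0.6833)(0.4042 - 0.07698i) = (-0.2392 + 0.04555i)
|010⟩: (-0.866)(0.7301)(-0.9114) = 0.5762
|011⟩: (-0.866)(0.7301)(0.4042 - 0.07698i) = (-0.2556 + 0.04867i)
|100⟩: (-0.05558 - 0.4969i)(0.6833)(-0.9114) = (0.03461 + 0.3094i)
|101⟩: (-0.05558 - 0.4969i)(0.6833)(0.4042 - 0.07698i) = (-0.04149 - 0.1343i)
|110⟩: (-0.05558 - 0.4969i)(0.7301)(-0.9114) = (0.03698 + 0.3306i)
|111⟩: (-0.05558 - 0.4969i)(0.7301)(0.4042 - 0.07698i) = (-0.04433 - 0.1435i)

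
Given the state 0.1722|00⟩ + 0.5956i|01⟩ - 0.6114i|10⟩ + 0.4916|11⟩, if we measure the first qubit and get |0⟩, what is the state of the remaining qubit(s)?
0.2777|0⟩ + 0.9607i|1⟩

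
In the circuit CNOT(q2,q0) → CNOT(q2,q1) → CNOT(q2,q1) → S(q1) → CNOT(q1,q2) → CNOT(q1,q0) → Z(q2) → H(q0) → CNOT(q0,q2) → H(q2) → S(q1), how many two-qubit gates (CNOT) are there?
6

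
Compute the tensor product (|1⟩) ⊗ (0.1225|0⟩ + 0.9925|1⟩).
0.1225|10⟩ + 0.9925|11⟩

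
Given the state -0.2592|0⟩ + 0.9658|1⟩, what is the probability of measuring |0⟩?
0.06718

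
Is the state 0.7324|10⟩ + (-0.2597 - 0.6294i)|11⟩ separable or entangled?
Separable

Writing the state as a|00⟩ + b|01⟩ + c|10⟩ + d|11⟩, it is a product state iff ad − bc = 0.
Here (a, b, c, d) = (0, 0, 0.7324, (-0.2597 - 0.6294i)): ad − bc = (0)(-0.2597 - 0.6294i) − (0)(0.7324) = 0, so the state is separable.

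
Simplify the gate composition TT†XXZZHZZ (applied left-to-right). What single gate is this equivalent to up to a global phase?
H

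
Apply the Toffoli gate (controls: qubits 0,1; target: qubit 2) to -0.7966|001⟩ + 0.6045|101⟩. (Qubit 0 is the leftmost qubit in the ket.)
-0.7966|001⟩ + 0.6045|101⟩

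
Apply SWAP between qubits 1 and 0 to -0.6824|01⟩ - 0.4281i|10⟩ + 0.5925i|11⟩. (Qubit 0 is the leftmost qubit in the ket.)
-0.4281i|01⟩ - 0.6824|10⟩ + 0.5925i|11⟩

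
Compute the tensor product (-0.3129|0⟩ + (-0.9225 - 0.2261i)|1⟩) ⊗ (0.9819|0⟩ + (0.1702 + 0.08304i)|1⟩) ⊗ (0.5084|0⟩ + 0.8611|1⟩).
-0.1562|000⟩ - 0.2646|001⟩ + (-0.02708 - 0.01321i)|010⟩ + (-0.04586 - 0.02237i)|011⟩ + (-0.4605 - 0.1129i)|100⟩ + (-0.78 - 0.1912i)|101⟩ + (-0.07028 - 0.05851i)|110⟩ + (-0.119 - 0.0991i)|111⟩

amp(|b₁b₂…⟩) = product of the factor amplitudes for bits b₁, b₂, …; only kets whose every factor amplitude is nonzero survive.
|000⟩: (-0.3129)(0.9819)(0.5084) = -0.1562
|001⟩: (-0.3129)(0.9819)(0.8611) = -0.2646
|010⟩: (-0.3129)(0.1702 + 0.08304i)(0.5084) = (-0.02708 - 0.01321i)
|011⟩: (-0.3129)(0.1702 + 0.08304i)(0.8611) = (-0.04586 - 0.02237i)
|100⟩: (-0.9225 - 0.2261i)(0.9819)(0.5084) = (-0.4605 - 0.1129i)
|101⟩: (-0.9225 - 0.2261i)(0.9819)(0.8611) = (-0.78 - 0.1912i)
|110⟩: (-0.9225 - 0.2261i)(0.1702 + 0.08304i)(0.5084) = (-0.07028 - 0.05851i)
|111⟩: (-0.9225 - 0.2261i)(0.1702 + 0.08304i)(0.8611) = (-0.119 - 0.0991i)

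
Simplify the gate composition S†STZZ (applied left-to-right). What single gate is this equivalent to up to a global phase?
T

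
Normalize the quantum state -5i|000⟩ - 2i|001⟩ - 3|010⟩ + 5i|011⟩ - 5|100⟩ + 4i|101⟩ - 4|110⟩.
-0.4564i|000⟩ - 0.1826i|001⟩ - 0.2739|010⟩ + 0.4564i|011⟩ - 0.4564|100⟩ + 0.3651i|101⟩ - 0.3651|110⟩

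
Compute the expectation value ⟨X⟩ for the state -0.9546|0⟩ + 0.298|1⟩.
-0.5689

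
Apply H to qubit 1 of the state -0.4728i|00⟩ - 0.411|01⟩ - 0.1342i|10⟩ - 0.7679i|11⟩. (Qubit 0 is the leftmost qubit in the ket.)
(-0.2906 - 0.3343i)|00⟩ + (0.2906 - 0.3343i)|01⟩ - 0.6379i|10⟩ + 0.4481i|11⟩

H on qubit 1 mixes each pair of kets that differ only in qubit 1: amplitudes (a, b) of (|…0…⟩, |…1…⟩) become ((a + b)/√2, (a − b)/√2). Kets absent from the input have amplitude 0.
(|00⟩, |01⟩): (a, b) = (-0.4728i, -0.411) → ((-0.2906 - 0.3343i), (0.2906 - 0.3343i))
(|10⟩, |11⟩): (a, b) = (-0.1342i, -0.7679i) → (-0.6379i, 0.4481i)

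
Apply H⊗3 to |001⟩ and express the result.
1/√8|000⟩ - 1/√8|001⟩ + 1/√8|010⟩ - 1/√8|011⟩ + 1/√8|100⟩ - 1/√8|101⟩ + 1/√8|110⟩ - 1/√8|111⟩

H⊗3 gives amp(|y⟩) = (1/2√2) Σ_x (−1)^(x·y) amp(|x⟩), where x·y is the number of positions in which both x and y have a 1.
|000⟩: (1)/(2√2) = 1/√8
|001⟩: (-1)/(2√2) = -1/√8
|010⟩: (1)/(2√2) = 1/√8
|011⟩: (-1)/(2√2) = -1/√8
|100⟩: (1)/(2√2) = 1/√8
|101⟩: (-1)/(2√2) = -1/√8
|110⟩: (1)/(2√2) = 1/√8
|111⟩: (-1)/(2√2) = -1/√8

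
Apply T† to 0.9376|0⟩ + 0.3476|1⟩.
0.9376|0⟩ + (0.2458 - 0.2458i)|1⟩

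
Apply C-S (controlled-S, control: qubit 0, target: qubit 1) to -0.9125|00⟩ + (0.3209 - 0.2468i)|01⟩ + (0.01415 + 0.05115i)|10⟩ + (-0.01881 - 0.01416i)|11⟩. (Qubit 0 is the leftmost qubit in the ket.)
-0.9125|00⟩ + (0.3209 - 0.2468i)|01⟩ + (0.01415 + 0.05115i)|10⟩ + (0.01416 - 0.01881i)|11⟩

C-S leaves the control-|0⟩ kets |00⟩, |01⟩ unchanged and applies S to qubit 1 on the control-|1⟩ pair (|10⟩, |11⟩).
S = [[1, 0], [0, i]].
With a = amp(|10⟩) = (0.01415 + 0.05115i) and b = amp(|11⟩) = (-0.01881 - 0.01416i):
new amp(|10⟩) = (1)·a = (0.01415 + 0.05115i)
new amp(|11⟩) = (i)·b = (0.01416 - 0.01881i)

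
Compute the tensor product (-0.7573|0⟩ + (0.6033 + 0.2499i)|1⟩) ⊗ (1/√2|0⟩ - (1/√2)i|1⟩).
-0.5355|00⟩ + 0.5355i|01⟩ + (0.4266 + 0.1767i)|10⟩ + (0.1767 - 0.4266i)|11⟩

amp(|b₁b₂…⟩) = product of the factor amplitudes for bits b₁, b₂, …; only kets whose every factor amplitude is nonzero survive.
|00⟩: (-0.7573)(1/√2) = -0.5355
|01⟩: (-0.7573)(-(1/√2)i) = 0.5355i
|10⟩: (0.6033 + 0.2499i)(1/√2) = (0.4266 + 0.1767i)
|11⟩: (0.6033 + 0.2499i)(-(1/√2)i) = (0.1767 - 0.4266i)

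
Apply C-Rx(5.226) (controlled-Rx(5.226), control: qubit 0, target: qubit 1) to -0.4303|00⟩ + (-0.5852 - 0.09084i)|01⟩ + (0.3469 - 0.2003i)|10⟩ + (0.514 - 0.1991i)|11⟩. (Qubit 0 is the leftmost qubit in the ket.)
-0.4303|00⟩ + (-0.5852 - 0.09084i)|01⟩ + (-0.4 - 0.08626i)|10⟩ + (-0.5449 - 0.003022i)|11⟩

C-Rx(5.226) leaves the control-|0⟩ kets |00⟩, |01⟩ unchanged and applies Rx(5.226) to qubit 1 on the control-|1⟩ pair (|10⟩, |11⟩).
Rx(5.226) = [[cos(θ/2), −i·sin(θ/2)], [−i·sin(θ/2), cos(θ/2)]]; θ = 5.226, cos(θ/2) ≈ -0.863518, sin(θ/2) ≈ 0.504319.
With a = amp(|10⟩) = (0.3469 - 0.2003i) and b = amp(|11⟩) = (0.514 - 0.1991i):
new amp(|10⟩) = (-0.863518)·a + (-0.504319i)·b = (-0.4 - 0.08626i)
new amp(|11⟩) = (-0.504319i)·a + (-0.863518)·b = (-0.5449 - 0.003022i)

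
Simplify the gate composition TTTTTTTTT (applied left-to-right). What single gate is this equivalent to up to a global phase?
T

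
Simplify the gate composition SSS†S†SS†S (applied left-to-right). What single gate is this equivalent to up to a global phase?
S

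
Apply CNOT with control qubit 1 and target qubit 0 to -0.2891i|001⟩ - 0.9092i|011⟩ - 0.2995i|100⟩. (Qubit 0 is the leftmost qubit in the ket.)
-0.2891i|001⟩ - 0.2995i|100⟩ - 0.9092i|111⟩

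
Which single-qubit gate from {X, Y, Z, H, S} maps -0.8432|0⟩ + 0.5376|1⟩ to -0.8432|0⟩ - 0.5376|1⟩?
Z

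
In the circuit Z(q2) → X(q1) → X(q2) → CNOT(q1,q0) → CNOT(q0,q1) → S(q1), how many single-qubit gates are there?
4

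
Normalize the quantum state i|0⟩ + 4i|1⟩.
0.2425i|0⟩ + 0.9701i|1⟩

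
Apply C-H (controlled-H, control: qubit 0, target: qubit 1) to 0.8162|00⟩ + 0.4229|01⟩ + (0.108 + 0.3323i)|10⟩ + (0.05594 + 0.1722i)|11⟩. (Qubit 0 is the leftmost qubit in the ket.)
0.8162|00⟩ + 0.4229|01⟩ + (0.1159 + 0.3567i)|10⟩ + (0.03681 + 0.1132i)|11⟩

C-H leaves the control-|0⟩ kets |00⟩, |01⟩ unchanged and applies H to qubit 1 on the control-|1⟩ pair (|10⟩, |11⟩).
H = [[1/√2, 1/√2], [1/√2, -1/√2]].
With a = amp(|10⟩) = (0.108 + 0.3323i) and b = amp(|11⟩) = (0.05594 + 0.1722i):
new amp(|10⟩) = (1/√2)·a + (1/√2)·b = (0.1159 + 0.3567i)
new amp(|11⟩) = (1/√2)·a + (-1/√2)·b = (0.03681 + 0.1132i)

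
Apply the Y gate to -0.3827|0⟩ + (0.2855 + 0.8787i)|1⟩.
(0.8787 - 0.2855i)|0⟩ - 0.3827i|1⟩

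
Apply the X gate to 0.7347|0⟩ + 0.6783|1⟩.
0.6783|0⟩ + 0.7347|1⟩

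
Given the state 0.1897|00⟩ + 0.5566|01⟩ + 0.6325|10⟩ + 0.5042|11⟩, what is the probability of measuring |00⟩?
0.03599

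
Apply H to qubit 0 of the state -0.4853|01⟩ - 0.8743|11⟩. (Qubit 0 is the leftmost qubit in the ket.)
-0.9614|01⟩ + 0.2751|11⟩

H on qubit 0 mixes each pair of kets that differ only in qubit 0: amplitudes (a, b) of (|…0…⟩, |…1…⟩) become ((a + b)/√2, (a − b)/√2). Kets absent from the input have amplitude 0.
(|01⟩, |11⟩): (a, b) = (-0.4853, -0.8743) → (-0.9614, 0.2751)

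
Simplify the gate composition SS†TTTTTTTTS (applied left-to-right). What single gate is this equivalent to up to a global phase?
S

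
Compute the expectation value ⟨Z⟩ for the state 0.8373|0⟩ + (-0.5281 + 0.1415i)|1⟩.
0.4022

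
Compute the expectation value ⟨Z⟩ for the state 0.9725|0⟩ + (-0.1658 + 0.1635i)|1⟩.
0.8915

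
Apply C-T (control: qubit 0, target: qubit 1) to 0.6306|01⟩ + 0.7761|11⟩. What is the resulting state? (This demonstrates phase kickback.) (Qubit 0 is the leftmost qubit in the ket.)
0.6306|01⟩ + (0.5488 + 0.5488i)|11⟩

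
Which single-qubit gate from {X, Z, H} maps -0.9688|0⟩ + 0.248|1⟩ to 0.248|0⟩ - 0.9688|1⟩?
X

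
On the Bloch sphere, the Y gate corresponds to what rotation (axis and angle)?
Rotation by π around the y-axis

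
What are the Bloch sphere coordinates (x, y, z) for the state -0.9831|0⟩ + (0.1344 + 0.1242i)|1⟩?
(-0.2643, -0.2442, 0.933)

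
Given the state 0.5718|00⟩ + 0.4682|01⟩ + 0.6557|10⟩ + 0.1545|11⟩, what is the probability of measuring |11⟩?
0.02387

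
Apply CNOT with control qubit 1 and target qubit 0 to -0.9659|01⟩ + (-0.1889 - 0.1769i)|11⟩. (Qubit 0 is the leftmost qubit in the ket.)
(-0.1889 - 0.1769i)|01⟩ - 0.9659|11⟩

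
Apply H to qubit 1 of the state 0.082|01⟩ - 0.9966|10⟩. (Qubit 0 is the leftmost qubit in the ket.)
0.05798|00⟩ - 0.05798|01⟩ - 0.7047|10⟩ - 0.7047|11⟩

H on qubit 1 mixes each pair of kets that differ only in qubit 1: amplitudes (a, b) of (|…0…⟩, |…1…⟩) become ((a + b)/√2, (a − b)/√2). Kets absent from the input have amplitude 0.
(|00⟩, |01⟩): (a, b) = (0, 0.082) → (0.05798, -0.05798)
(|10⟩, |11⟩): (a, b) = (-0.9966, 0) → (-0.7047, -0.7047)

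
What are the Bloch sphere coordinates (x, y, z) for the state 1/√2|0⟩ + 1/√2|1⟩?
(1, 0, 0)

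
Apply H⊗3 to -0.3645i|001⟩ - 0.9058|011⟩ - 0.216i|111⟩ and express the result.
(-0.3202 - 0.2052i)|000⟩ + (0.3202 + 0.2052i)|001⟩ + (0.3202 - 0.0525i)|010⟩ + (-0.3202 + 0.0525i)|011⟩ + (-0.3202 - 0.0525i)|100⟩ + (0.3202 + 0.0525i)|101⟩ + (0.3202 - 0.2052i)|110⟩ + (-0.3202 + 0.2052i)|111⟩

H⊗3 gives amp(|y⟩) = (1/2√2) Σ_x (−1)^(x·y) amp(|x⟩), where x·y is the number of positions in which both x and y have a 1.
|000⟩: (-0.3645i - 0.9058 - 0.216i)/(2√2) = (-0.3202 - 0.2052i)
|001⟩: (0.3645i + 0.9058 + 0.216i)/(2√2) = (0.3202 + 0.2052i)
|010⟩: (-0.3645i + 0.9058 + 0.216i)/(2√2) = (0.3202 - 0.0525i)
|011⟩: (0.3645i - 0.9058 - 0.216i)/(2√2) = (-0.3202 + 0.0525i)
|100⟩: (-0.3645i - 0.9058 + 0.216i)/(2√2) = (-0.3202 - 0.0525i)
|101⟩: (0.3645i + 0.9058 - 0.216i)/(2√2) = (0.3202 + 0.0525i)
|110⟩: (-0.3645i + 0.9058 - 0.216i)/(2√2) = (0.3202 - 0.2052i)
|111⟩: (0.3645i - 0.9058 + 0.216i)/(2√2) = (-0.3202 + 0.2052i)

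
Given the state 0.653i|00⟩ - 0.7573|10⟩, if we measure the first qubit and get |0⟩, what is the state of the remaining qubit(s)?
i|0⟩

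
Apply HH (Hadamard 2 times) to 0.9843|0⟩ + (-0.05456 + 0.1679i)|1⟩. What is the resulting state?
0.9843|0⟩ + (-0.05456 + 0.1679i)|1⟩

H² = I, so an even number of Hadamards cancels: H^2 = I and the state is unchanged.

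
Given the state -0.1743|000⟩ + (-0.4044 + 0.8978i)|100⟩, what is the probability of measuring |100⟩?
0.9696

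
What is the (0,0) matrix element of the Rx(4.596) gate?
-0.6648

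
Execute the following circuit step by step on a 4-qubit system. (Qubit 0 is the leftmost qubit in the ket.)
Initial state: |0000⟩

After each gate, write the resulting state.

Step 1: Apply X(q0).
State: |1000⟩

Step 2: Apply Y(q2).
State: i|1010⟩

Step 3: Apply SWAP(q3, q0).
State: i|0011⟩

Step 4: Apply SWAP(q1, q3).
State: i|0110⟩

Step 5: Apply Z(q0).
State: i|0110⟩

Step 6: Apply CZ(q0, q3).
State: i|0110⟩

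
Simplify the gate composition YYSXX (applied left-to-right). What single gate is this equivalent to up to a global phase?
S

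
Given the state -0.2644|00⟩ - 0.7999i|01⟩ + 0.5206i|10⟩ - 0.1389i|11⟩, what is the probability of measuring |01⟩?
0.6398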